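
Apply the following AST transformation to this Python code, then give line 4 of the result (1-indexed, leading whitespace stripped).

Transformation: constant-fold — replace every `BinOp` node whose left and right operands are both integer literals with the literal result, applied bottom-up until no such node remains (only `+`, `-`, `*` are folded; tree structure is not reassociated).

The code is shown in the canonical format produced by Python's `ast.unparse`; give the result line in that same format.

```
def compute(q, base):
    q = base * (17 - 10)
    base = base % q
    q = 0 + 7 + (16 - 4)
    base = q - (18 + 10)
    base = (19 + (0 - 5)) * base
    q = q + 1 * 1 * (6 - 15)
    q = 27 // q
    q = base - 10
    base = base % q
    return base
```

Transformed code:
def compute(q, base):
    q = base * 7
    base = base % q
    q = 19
    base = q - 28
    base = 14 * base
    q = q + -9
    q = 27 // q
    q = base - 10
    base = base % q
    return base

q = 19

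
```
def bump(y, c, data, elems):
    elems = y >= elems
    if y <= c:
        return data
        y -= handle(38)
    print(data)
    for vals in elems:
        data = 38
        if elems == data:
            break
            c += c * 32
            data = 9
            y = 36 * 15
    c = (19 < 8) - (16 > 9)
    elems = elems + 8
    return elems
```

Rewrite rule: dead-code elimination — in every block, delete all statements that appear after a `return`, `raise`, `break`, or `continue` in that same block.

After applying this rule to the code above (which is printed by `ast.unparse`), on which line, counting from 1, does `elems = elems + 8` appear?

Transformed code:
def bump(y, c, data, elems):
    elems = y >= elems
    if y <= c:
        return data
    print(data)
    for vals in elems:
        data = 38
        if elems == data:
            break
    c = (19 < 8) - (16 > 9)
    elems = elems + 8
    return elems

11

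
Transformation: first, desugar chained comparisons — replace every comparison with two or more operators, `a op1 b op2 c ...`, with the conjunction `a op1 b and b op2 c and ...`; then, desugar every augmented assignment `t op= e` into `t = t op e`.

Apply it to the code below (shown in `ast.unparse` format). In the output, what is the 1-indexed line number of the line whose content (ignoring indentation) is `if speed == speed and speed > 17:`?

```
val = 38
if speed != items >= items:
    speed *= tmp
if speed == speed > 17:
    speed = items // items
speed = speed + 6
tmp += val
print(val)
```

4

Transformed code:
val = 38
if speed != items and items >= items:
    speed = speed * tmp
if speed == speed and speed > 17:
    speed = items // items
speed = speed + 6
tmp = tmp + val
print(val)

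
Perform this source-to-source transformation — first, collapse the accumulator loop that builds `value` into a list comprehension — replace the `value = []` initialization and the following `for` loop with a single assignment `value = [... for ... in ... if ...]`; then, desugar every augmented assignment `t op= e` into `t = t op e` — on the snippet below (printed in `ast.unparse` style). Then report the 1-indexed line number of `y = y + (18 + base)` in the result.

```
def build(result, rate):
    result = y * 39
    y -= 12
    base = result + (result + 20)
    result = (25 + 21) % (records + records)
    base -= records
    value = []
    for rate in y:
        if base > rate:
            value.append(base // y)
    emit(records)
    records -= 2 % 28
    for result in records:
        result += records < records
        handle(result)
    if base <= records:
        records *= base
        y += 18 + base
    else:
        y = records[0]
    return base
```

Transformed code:
def build(result, rate):
    result = y * 39
    y = y - 12
    base = result + (result + 20)
    result = (25 + 21) % (records + records)
    base = base - records
    value = [base // y for rate in y if base > rate]
    emit(records)
    records = records - 2 % 28
    for result in records:
        result = result + (records < records)
        handle(result)
    if base <= records:
        records = records * base
        y = y + (18 + base)
    else:
        y = records[0]
    return base

15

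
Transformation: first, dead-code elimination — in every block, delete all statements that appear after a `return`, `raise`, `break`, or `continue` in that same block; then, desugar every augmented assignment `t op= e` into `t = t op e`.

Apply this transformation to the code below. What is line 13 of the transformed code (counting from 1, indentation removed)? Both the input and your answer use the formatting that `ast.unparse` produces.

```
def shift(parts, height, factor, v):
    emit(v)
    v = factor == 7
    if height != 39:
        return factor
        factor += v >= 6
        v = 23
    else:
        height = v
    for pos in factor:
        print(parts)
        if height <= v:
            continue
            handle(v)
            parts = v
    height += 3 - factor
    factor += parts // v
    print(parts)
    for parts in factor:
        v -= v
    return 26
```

factor = factor + parts // v

Transformed code:
def shift(parts, height, factor, v):
    emit(v)
    v = factor == 7
    if height != 39:
        return factor
    else:
        height = v
    for pos in factor:
        print(parts)
        if height <= v:
            continue
    height = height + (3 - factor)
    factor = factor + parts // v
    print(parts)
    for parts in factor:
        v = v - v
    return 26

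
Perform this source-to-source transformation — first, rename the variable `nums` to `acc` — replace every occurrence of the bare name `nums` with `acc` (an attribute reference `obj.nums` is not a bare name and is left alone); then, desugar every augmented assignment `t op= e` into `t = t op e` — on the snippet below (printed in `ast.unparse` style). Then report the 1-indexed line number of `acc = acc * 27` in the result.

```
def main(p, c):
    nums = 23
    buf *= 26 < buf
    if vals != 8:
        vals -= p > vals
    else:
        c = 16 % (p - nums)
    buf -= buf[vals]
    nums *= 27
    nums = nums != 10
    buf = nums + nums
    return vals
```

Transformed code:
def main(p, c):
    acc = 23
    buf = buf * (26 < buf)
    if vals != 8:
        vals = vals - (p > vals)
    else:
        c = 16 % (p - acc)
    buf = buf - buf[vals]
    acc = acc * 27
    acc = acc != 10
    buf = acc + acc
    return vals

9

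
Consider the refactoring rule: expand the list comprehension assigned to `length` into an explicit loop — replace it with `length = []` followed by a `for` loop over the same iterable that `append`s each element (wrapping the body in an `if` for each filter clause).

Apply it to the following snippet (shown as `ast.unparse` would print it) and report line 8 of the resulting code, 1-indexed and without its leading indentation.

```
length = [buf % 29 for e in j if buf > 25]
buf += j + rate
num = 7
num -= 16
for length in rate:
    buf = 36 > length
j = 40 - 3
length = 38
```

for length in rate:

Transformed code:
length = []
for e in j:
    if buf > 25:
        length.append(buf % 29)
buf += j + rate
num = 7
num -= 16
for length in rate:
    buf = 36 > length
j = 40 - 3
length = 38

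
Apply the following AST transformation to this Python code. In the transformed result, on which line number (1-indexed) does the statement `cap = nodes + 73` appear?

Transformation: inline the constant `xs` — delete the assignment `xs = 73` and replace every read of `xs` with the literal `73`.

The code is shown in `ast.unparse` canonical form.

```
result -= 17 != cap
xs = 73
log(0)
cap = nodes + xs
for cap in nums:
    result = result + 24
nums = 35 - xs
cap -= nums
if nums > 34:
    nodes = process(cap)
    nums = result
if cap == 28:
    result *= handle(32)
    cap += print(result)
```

Transformed code:
result -= 17 != cap
log(0)
cap = nodes + 73
for cap in nums:
    result = result + 24
nums = 35 - 73
cap -= nums
if nums > 34:
    nodes = process(cap)
    nums = result
if cap == 28:
    result *= handle(32)
    cap += print(result)

3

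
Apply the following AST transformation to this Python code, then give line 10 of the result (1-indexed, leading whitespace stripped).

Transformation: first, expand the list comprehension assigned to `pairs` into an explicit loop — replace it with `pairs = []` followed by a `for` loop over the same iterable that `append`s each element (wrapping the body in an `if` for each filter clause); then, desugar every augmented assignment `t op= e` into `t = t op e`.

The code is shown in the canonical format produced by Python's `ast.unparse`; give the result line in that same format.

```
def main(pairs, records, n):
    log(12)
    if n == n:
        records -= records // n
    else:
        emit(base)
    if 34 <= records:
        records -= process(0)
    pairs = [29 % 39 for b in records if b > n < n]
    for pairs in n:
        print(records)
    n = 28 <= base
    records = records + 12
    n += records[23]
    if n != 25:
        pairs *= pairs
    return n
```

Transformed code:
def main(pairs, records, n):
    log(12)
    if n == n:
        records = records - records // n
    else:
        emit(base)
    if 34 <= records:
        records = records - process(0)
    pairs = []
    for b in records:
        if b > n < n:
            pairs.append(29 % 39)
    for pairs in n:
        print(records)
    n = 28 <= base
    records = records + 12
    n = n + records[23]
    if n != 25:
        pairs = pairs * pairs
    return n

for b in records:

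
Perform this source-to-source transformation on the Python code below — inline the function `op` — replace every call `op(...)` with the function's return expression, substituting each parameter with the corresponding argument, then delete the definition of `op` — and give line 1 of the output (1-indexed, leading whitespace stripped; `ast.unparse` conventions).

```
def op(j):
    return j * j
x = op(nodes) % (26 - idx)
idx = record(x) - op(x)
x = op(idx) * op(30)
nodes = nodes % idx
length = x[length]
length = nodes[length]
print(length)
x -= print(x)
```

x = nodes * nodes % (26 - idx)

Transformed code:
x = nodes * nodes % (26 - idx)
idx = record(x) - x * x
x = idx * idx * (30 * 30)
nodes = nodes % idx
length = x[length]
length = nodes[length]
print(length)
x -= print(x)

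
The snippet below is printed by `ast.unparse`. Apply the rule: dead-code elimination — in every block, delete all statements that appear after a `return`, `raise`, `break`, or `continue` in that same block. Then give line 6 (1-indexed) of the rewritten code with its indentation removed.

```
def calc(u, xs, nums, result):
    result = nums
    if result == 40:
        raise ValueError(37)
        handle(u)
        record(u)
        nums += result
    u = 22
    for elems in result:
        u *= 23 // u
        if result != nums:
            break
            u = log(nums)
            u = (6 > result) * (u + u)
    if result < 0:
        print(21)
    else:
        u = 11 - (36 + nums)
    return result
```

for elems in result:

Transformed code:
def calc(u, xs, nums, result):
    result = nums
    if result == 40:
        raise ValueError(37)
    u = 22
    for elems in result:
        u *= 23 // u
        if result != nums:
            break
    if result < 0:
        print(21)
    else:
        u = 11 - (36 + nums)
    return result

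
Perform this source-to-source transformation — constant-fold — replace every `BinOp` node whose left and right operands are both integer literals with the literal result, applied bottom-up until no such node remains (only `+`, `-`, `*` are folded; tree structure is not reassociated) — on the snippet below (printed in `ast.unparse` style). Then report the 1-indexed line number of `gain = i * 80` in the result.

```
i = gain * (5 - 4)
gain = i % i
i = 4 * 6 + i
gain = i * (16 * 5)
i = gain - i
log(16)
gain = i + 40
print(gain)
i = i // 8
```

Transformed code:
i = gain * 1
gain = i % i
i = 24 + i
gain = i * 80
i = gain - i
log(16)
gain = i + 40
print(gain)
i = i // 8

4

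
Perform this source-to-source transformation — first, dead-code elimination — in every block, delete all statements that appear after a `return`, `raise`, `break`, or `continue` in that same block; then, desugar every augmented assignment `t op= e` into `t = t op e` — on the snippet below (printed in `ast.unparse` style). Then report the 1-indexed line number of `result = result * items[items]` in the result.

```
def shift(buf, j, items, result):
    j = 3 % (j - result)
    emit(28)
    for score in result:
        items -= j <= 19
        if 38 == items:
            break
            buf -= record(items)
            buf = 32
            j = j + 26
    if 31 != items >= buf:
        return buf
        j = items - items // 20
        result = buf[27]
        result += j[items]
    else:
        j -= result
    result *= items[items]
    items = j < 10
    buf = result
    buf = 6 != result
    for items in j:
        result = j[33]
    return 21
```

Transformed code:
def shift(buf, j, items, result):
    j = 3 % (j - result)
    emit(28)
    for score in result:
        items = items - (j <= 19)
        if 38 == items:
            break
    if 31 != items >= buf:
        return buf
    else:
        j = j - result
    result = result * items[items]
    items = j < 10
    buf = result
    buf = 6 != result
    for items in j:
        result = j[33]
    return 21

12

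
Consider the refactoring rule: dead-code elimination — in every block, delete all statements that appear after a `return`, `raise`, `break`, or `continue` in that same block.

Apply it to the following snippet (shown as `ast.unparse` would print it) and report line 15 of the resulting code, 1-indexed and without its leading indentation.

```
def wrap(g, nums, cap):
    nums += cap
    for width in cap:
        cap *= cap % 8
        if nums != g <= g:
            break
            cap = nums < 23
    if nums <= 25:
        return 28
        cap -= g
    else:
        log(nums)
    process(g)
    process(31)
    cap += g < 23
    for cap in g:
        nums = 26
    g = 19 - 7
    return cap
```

nums = 26

Transformed code:
def wrap(g, nums, cap):
    nums += cap
    for width in cap:
        cap *= cap % 8
        if nums != g <= g:
            break
    if nums <= 25:
        return 28
    else:
        log(nums)
    process(g)
    process(31)
    cap += g < 23
    for cap in g:
        nums = 26
    g = 19 - 7
    return cap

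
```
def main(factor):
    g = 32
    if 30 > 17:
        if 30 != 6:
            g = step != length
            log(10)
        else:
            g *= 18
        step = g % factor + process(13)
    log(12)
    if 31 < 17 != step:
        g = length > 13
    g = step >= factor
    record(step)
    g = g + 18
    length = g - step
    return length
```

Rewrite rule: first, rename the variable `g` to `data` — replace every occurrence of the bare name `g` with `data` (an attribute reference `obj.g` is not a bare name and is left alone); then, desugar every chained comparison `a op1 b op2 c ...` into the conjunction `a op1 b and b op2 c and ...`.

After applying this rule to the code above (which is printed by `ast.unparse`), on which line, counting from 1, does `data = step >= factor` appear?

Transformed code:
def main(factor):
    data = 32
    if 30 > 17:
        if 30 != 6:
            data = step != length
            log(10)
        else:
            data *= 18
        step = data % factor + process(13)
    log(12)
    if 31 < 17 and 17 != step:
        data = length > 13
    data = step >= factor
    record(step)
    data = data + 18
    length = data - step
    return length

13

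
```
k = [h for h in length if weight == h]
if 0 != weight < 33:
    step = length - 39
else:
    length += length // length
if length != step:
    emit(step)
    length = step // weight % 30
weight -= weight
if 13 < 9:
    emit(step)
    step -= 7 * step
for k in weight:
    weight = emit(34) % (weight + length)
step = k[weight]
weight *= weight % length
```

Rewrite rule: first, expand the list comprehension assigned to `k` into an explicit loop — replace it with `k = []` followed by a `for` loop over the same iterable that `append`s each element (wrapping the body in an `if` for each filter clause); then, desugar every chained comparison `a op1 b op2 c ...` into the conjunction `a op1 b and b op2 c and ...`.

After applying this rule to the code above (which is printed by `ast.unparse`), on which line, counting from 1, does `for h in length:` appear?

Transformed code:
k = []
for h in length:
    if weight == h:
        k.append(h)
if 0 != weight and weight < 33:
    step = length - 39
else:
    length += length // length
if length != step:
    emit(step)
    length = step // weight % 30
weight -= weight
if 13 < 9:
    emit(step)
    step -= 7 * step
for k in weight:
    weight = emit(34) % (weight + length)
step = k[weight]
weight *= weight % length

2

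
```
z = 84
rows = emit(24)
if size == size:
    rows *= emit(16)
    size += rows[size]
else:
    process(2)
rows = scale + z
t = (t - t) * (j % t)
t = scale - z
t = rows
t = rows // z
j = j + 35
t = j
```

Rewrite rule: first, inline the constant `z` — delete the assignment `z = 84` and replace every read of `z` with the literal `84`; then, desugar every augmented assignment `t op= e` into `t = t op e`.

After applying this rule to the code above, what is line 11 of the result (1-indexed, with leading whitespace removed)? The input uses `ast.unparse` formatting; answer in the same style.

Transformed code:
rows = emit(24)
if size == size:
    rows = rows * emit(16)
    size = size + rows[size]
else:
    process(2)
rows = scale + 84
t = (t - t) * (j % t)
t = scale - 84
t = rows
t = rows // 84
j = j + 35
t = j

t = rows // 84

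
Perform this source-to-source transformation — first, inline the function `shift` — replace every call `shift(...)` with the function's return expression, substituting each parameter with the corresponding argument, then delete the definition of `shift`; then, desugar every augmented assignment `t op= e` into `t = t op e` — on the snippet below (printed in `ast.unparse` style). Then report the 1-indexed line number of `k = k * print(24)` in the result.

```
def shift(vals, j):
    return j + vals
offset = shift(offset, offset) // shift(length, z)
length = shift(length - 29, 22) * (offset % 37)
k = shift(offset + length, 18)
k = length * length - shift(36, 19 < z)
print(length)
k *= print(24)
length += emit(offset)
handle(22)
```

6

Transformed code:
offset = (offset + offset) // (z + length)
length = (22 + (length - 29)) * (offset % 37)
k = 18 + (offset + length)
k = length * length - ((19 < z) + 36)
print(length)
k = k * print(24)
length = length + emit(offset)
handle(22)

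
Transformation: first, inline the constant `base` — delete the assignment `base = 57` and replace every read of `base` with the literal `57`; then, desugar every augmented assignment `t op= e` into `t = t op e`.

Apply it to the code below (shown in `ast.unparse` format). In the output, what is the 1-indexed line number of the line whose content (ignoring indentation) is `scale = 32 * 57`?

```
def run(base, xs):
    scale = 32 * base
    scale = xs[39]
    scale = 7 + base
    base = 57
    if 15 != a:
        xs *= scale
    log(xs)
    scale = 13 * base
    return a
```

2

Transformed code:
def run(base, xs):
    scale = 32 * 57
    scale = xs[39]
    scale = 7 + 57
    if 15 != a:
        xs = xs * scale
    log(xs)
    scale = 13 * 57
    return a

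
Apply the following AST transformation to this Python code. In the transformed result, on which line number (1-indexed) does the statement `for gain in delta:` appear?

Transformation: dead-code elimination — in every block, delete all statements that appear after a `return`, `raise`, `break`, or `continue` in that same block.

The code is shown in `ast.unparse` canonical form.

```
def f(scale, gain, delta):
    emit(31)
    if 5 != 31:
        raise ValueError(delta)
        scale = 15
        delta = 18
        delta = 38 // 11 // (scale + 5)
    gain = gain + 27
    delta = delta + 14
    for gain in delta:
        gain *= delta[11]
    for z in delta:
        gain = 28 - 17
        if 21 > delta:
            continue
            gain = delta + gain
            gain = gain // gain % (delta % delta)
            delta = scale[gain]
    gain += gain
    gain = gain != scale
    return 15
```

Transformed code:
def f(scale, gain, delta):
    emit(31)
    if 5 != 31:
        raise ValueError(delta)
    gain = gain + 27
    delta = delta + 14
    for gain in delta:
        gain *= delta[11]
    for z in delta:
        gain = 28 - 17
        if 21 > delta:
            continue
    gain += gain
    gain = gain != scale
    return 15

7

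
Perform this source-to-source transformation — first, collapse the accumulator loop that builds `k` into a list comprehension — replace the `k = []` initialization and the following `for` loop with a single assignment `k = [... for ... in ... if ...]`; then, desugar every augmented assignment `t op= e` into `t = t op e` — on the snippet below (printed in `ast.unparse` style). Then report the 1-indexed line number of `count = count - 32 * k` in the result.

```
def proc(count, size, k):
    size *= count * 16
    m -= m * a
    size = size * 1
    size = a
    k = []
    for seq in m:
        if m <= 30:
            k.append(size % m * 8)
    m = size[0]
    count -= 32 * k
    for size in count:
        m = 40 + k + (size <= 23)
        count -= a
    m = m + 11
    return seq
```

8

Transformed code:
def proc(count, size, k):
    size = size * (count * 16)
    m = m - m * a
    size = size * 1
    size = a
    k = [size % m * 8 for seq in m if m <= 30]
    m = size[0]
    count = count - 32 * k
    for size in count:
        m = 40 + k + (size <= 23)
        count = count - a
    m = m + 11
    return seq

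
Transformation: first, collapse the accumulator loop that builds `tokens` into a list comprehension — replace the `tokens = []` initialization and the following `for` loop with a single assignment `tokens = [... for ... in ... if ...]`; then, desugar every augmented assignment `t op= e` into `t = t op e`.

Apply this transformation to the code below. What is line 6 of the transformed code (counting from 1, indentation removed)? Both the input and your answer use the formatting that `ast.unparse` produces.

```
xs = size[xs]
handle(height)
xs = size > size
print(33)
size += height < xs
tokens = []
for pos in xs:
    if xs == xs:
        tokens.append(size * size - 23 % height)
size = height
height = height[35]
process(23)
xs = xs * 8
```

Transformed code:
xs = size[xs]
handle(height)
xs = size > size
print(33)
size = size + (height < xs)
tokens = [size * size - 23 % height for pos in xs if xs == xs]
size = height
height = height[35]
process(23)
xs = xs * 8

tokens = [size * size - 23 % height for pos in xs if xs == xs]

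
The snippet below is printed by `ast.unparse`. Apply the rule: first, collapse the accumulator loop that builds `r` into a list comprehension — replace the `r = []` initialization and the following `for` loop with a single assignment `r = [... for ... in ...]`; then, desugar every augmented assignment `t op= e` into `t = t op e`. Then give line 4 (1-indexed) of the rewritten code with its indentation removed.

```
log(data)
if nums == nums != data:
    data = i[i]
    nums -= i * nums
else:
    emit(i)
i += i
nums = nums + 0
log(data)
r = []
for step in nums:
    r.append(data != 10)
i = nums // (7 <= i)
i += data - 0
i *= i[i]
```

nums = nums - i * nums

Transformed code:
log(data)
if nums == nums != data:
    data = i[i]
    nums = nums - i * nums
else:
    emit(i)
i = i + i
nums = nums + 0
log(data)
r = [data != 10 for step in nums]
i = nums // (7 <= i)
i = i + (data - 0)
i = i * i[i]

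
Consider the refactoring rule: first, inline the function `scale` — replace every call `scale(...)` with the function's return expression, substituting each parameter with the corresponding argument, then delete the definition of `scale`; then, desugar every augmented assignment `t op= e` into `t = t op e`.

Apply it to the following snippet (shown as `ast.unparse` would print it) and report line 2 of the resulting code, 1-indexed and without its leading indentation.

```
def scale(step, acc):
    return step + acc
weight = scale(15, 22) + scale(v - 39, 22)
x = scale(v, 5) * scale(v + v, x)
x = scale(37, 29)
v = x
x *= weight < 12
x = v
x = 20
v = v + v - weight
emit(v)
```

x = (v + 5) * (v + v + x)

Transformed code:
weight = 15 + 22 + (v - 39 + 22)
x = (v + 5) * (v + v + x)
x = 37 + 29
v = x
x = x * (weight < 12)
x = v
x = 20
v = v + v - weight
emit(v)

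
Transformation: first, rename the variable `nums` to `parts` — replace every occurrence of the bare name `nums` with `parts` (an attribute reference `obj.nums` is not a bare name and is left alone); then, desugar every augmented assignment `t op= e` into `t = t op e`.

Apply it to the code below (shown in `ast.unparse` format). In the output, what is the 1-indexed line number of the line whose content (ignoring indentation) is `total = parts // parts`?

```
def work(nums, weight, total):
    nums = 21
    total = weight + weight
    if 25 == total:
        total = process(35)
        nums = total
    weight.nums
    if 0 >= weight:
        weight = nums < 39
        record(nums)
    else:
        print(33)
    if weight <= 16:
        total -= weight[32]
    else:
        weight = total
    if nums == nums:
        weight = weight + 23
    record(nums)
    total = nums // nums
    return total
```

20

Transformed code:
def work(parts, weight, total):
    parts = 21
    total = weight + weight
    if 25 == total:
        total = process(35)
        parts = total
    weight.nums
    if 0 >= weight:
        weight = parts < 39
        record(parts)
    else:
        print(33)
    if weight <= 16:
        total = total - weight[32]
    else:
        weight = total
    if parts == parts:
        weight = weight + 23
    record(parts)
    total = parts // parts
    return total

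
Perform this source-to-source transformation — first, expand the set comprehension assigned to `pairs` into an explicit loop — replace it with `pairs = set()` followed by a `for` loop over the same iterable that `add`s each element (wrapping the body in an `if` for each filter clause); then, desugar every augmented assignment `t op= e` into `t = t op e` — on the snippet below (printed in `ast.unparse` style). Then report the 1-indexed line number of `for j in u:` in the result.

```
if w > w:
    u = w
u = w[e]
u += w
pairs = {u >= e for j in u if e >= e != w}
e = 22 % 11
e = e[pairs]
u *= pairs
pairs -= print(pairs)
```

6

Transformed code:
if w > w:
    u = w
u = w[e]
u = u + w
pairs = set()
for j in u:
    if e >= e != w:
        pairs.add(u >= e)
e = 22 % 11
e = e[pairs]
u = u * pairs
pairs = pairs - print(pairs)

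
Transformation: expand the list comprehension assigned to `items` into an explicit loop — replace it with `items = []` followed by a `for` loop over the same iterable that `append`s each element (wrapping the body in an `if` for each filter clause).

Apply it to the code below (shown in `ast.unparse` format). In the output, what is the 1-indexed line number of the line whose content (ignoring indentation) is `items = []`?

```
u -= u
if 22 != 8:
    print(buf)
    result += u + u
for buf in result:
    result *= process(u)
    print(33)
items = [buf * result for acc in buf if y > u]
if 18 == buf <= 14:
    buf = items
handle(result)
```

Transformed code:
u -= u
if 22 != 8:
    print(buf)
    result += u + u
for buf in result:
    result *= process(u)
    print(33)
items = []
for acc in buf:
    if y > u:
        items.append(buf * result)
if 18 == buf <= 14:
    buf = items
handle(result)

8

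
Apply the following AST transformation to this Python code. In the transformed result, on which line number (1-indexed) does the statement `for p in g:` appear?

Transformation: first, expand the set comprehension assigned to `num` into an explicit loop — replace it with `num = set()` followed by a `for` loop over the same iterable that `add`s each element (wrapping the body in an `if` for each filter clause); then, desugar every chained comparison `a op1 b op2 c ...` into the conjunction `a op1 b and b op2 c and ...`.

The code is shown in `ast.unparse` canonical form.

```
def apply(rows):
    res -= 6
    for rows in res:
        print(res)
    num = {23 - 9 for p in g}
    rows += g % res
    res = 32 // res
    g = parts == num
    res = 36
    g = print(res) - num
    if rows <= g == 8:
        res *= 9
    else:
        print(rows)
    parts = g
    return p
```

Transformed code:
def apply(rows):
    res -= 6
    for rows in res:
        print(res)
    num = set()
    for p in g:
        num.add(23 - 9)
    rows += g % res
    res = 32 // res
    g = parts == num
    res = 36
    g = print(res) - num
    if rows <= g and g == 8:
        res *= 9
    else:
        print(rows)
    parts = g
    return p

6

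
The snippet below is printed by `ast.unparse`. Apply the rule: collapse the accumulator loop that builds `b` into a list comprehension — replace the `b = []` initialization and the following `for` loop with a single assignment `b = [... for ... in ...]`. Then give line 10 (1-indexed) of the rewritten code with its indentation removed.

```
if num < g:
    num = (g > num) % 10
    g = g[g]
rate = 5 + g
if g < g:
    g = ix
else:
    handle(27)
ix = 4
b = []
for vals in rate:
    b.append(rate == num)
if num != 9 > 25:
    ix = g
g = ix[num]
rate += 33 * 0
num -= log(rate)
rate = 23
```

b = [rate == num for vals in rate]

Transformed code:
if num < g:
    num = (g > num) % 10
    g = g[g]
rate = 5 + g
if g < g:
    g = ix
else:
    handle(27)
ix = 4
b = [rate == num for vals in rate]
if num != 9 > 25:
    ix = g
g = ix[num]
rate += 33 * 0
num -= log(rate)
rate = 23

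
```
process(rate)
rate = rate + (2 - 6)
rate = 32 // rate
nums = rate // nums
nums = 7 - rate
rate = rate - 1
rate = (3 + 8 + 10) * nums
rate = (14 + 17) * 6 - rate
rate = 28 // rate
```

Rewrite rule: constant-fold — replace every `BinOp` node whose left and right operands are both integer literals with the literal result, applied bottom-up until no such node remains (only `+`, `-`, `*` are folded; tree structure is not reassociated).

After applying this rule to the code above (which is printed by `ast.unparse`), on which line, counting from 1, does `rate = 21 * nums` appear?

Transformed code:
process(rate)
rate = rate + -4
rate = 32 // rate
nums = rate // nums
nums = 7 - rate
rate = rate - 1
rate = 21 * nums
rate = 186 - rate
rate = 28 // rate

7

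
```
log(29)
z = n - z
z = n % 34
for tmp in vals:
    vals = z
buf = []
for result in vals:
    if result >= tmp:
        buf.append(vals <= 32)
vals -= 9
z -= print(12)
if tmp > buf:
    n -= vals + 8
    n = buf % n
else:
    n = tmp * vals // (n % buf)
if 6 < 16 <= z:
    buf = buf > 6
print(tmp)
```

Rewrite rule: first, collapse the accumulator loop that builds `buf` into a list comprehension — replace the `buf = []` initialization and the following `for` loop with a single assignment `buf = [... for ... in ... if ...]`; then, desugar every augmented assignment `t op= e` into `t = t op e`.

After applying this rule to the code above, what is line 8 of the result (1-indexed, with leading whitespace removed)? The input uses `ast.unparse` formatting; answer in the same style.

z = z - print(12)

Transformed code:
log(29)
z = n - z
z = n % 34
for tmp in vals:
    vals = z
buf = [vals <= 32 for result in vals if result >= tmp]
vals = vals - 9
z = z - print(12)
if tmp > buf:
    n = n - (vals + 8)
    n = buf % n
else:
    n = tmp * vals // (n % buf)
if 6 < 16 <= z:
    buf = buf > 6
print(tmp)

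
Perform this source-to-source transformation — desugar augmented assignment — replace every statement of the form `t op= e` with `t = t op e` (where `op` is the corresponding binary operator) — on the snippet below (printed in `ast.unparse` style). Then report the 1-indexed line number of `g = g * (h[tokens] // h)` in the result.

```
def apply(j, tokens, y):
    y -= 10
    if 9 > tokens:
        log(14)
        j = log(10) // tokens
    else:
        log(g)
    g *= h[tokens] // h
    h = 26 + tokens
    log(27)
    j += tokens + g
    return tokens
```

Transformed code:
def apply(j, tokens, y):
    y = y - 10
    if 9 > tokens:
        log(14)
        j = log(10) // tokens
    else:
        log(g)
    g = g * (h[tokens] // h)
    h = 26 + tokens
    log(27)
    j = j + (tokens + g)
    return tokens

8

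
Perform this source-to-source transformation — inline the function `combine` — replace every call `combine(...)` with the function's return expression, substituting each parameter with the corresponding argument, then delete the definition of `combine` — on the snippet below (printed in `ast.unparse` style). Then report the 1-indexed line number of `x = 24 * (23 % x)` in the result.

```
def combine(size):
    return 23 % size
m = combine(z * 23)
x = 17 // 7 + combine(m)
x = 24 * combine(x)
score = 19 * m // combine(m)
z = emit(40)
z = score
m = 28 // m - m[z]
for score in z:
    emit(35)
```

3

Transformed code:
m = 23 % (z * 23)
x = 17 // 7 + 23 % m
x = 24 * (23 % x)
score = 19 * m // (23 % m)
z = emit(40)
z = score
m = 28 // m - m[z]
for score in z:
    emit(35)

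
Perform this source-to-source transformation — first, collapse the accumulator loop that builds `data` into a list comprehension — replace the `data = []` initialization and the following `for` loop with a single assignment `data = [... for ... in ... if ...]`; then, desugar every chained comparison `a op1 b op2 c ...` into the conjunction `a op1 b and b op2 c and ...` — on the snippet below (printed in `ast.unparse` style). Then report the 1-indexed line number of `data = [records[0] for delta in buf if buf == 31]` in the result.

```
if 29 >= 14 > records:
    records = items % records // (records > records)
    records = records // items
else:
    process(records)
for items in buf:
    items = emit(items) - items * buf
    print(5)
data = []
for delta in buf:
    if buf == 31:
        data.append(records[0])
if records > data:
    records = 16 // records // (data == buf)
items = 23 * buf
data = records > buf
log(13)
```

9

Transformed code:
if 29 >= 14 and 14 > records:
    records = items % records // (records > records)
    records = records // items
else:
    process(records)
for items in buf:
    items = emit(items) - items * buf
    print(5)
data = [records[0] for delta in buf if buf == 31]
if records > data:
    records = 16 // records // (data == buf)
items = 23 * buf
data = records > buf
log(13)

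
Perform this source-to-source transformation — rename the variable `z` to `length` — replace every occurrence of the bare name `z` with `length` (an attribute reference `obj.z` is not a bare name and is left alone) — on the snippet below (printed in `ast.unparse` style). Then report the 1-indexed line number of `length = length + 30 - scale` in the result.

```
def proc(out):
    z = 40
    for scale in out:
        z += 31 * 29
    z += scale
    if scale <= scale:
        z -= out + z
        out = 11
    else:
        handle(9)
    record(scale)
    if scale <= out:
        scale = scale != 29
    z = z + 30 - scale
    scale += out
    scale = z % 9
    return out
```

Transformed code:
def proc(out):
    length = 40
    for scale in out:
        length += 31 * 29
    length += scale
    if scale <= scale:
        length -= out + length
        out = 11
    else:
        handle(9)
    record(scale)
    if scale <= out:
        scale = scale != 29
    length = length + 30 - scale
    scale += out
    scale = length % 9
    return out

14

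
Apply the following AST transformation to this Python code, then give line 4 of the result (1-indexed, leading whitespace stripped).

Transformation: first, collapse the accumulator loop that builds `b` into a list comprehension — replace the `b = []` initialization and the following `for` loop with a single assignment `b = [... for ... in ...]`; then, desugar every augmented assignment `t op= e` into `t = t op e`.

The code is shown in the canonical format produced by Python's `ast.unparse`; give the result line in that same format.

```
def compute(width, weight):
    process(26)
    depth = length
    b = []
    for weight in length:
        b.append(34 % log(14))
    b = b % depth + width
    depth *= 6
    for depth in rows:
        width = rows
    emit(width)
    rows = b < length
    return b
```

b = [34 % log(14) for weight in length]

Transformed code:
def compute(width, weight):
    process(26)
    depth = length
    b = [34 % log(14) for weight in length]
    b = b % depth + width
    depth = depth * 6
    for depth in rows:
        width = rows
    emit(width)
    rows = b < length
    return b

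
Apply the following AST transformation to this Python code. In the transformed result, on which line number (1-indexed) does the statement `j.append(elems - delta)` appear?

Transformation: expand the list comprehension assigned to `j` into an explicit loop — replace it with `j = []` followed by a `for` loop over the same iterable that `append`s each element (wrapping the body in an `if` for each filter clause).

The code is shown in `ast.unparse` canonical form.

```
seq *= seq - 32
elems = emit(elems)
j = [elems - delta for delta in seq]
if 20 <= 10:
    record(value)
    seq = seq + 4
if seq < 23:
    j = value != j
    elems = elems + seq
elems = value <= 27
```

5

Transformed code:
seq *= seq - 32
elems = emit(elems)
j = []
for delta in seq:
    j.append(elems - delta)
if 20 <= 10:
    record(value)
    seq = seq + 4
if seq < 23:
    j = value != j
    elems = elems + seq
elems = value <= 27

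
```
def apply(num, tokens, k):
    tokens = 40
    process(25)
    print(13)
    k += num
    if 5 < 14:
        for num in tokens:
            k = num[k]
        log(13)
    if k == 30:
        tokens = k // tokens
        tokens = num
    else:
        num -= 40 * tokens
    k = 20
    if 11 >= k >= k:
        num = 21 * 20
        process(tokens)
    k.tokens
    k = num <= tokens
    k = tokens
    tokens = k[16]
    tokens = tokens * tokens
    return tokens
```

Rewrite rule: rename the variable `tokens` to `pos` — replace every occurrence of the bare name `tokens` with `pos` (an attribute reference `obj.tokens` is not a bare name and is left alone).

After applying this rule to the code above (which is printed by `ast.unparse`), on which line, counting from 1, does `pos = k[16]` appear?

22

Transformed code:
def apply(num, pos, k):
    pos = 40
    process(25)
    print(13)
    k += num
    if 5 < 14:
        for num in pos:
            k = num[k]
        log(13)
    if k == 30:
        pos = k // pos
        pos = num
    else:
        num -= 40 * pos
    k = 20
    if 11 >= k >= k:
        num = 21 * 20
        process(pos)
    k.tokens
    k = num <= pos
    k = pos
    pos = k[16]
    pos = pos * pos
    return pos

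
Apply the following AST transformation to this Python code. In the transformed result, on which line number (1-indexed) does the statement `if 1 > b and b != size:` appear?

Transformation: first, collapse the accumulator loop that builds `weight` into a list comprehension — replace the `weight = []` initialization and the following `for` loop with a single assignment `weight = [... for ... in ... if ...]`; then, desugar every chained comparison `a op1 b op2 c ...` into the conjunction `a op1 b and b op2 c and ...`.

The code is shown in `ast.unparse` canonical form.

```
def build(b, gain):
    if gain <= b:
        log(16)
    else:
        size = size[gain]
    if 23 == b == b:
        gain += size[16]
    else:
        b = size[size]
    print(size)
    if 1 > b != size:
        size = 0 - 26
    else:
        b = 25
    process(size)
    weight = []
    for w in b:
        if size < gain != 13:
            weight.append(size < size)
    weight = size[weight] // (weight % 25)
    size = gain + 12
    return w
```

Transformed code:
def build(b, gain):
    if gain <= b:
        log(16)
    else:
        size = size[gain]
    if 23 == b and b == b:
        gain += size[16]
    else:
        b = size[size]
    print(size)
    if 1 > b and b != size:
        size = 0 - 26
    else:
        b = 25
    process(size)
    weight = [size < size for w in b if size < gain and gain != 13]
    weight = size[weight] // (weight % 25)
    size = gain + 12
    return w

11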